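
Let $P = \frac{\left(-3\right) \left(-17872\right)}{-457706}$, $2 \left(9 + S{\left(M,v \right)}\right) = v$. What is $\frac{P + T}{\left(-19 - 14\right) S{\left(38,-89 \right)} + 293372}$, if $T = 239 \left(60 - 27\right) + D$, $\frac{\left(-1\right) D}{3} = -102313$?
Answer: $\frac{28819539108}{27017240915} \approx 1.0667$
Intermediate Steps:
$S{\left(M,v \right)} = -9 + \frac{v}{2}$
$D = 306939$ ($D = \left(-3\right) \left(-102313\right) = 306939$)
$P = - \frac{26808}{228853}$ ($P = 53616 \left(- \frac{1}{457706}\right) = - \frac{26808}{228853} \approx -0.11714$)
$T = 314826$ ($T = 239 \left(60 - 27\right) + 306939 = 239 \cdot 33 + 306939 = 7887 + 306939 = 314826$)
$\frac{P + T}{\left(-19 - 14\right) S{\left(38,-89 \right)} + 293372} = \frac{- \frac{26808}{228853} + 314826}{\left(-19 - 14\right) \left(-9 + \frac{1}{2} \left(-89\right)\right) + 293372} = \frac{72048847770}{228853 \left(- 33 \left(-9 - \frac{89}{2}\right) + 293372\right)} = \frac{72048847770}{228853 \left(\left(-33\right) \left(- \frac{107}{2}\right) + 293372\right)} = \frac{72048847770}{228853 \left(\frac{3531}{2} + 293372\right)} = \frac{72048847770}{228853 \cdot \frac{590275}{2}} = \frac{72048847770}{228853} \cdot \frac{2}{590275} = \frac{28819539108}{27017240915}$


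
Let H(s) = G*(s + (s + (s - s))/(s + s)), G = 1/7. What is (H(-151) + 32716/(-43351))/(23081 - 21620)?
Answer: -643175/42223874 ≈ -0.015233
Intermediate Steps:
G = ⅐ ≈ 0.14286
H(s) = 1/14 + s/7 (H(s) = (s + (s + (s - s))/(s + s))/7 = (s + (s + 0)/((2*s)))/7 = (s + s*(1/(2*s)))/7 = (s + ½)/7 = (½ + s)/7 = 1/14 + s/7)
(H(-151) + 32716/(-43351))/(23081 - 21620) = ((1/14 + (⅐)*(-151)) + 32716/(-43351))/(23081 - 21620) = ((1/14 - 151/7) + 32716*(-1/43351))/1461 = (-43/2 - 32716/43351)*(1/1461) = -1929525/86702*1/1461 = -643175/42223874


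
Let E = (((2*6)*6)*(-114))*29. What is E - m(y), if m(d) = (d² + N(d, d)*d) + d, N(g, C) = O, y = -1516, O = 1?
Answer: -2533256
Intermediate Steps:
N(g, C) = 1
m(d) = d² + 2*d (m(d) = (d² + 1*d) + d = (d² + d) + d = (d + d²) + d = d² + 2*d)
E = -238032 (E = ((12*6)*(-114))*29 = (72*(-114))*29 = -8208*29 = -238032)
E - m(y) = -238032 - (-1516)*(2 - 1516) = -238032 - (-1516)*(-1514) = -238032 - 1*2295224 = -238032 - 2295224 = -2533256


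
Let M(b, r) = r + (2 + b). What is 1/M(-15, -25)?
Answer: -1/38 ≈ -0.026316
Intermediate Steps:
M(b, r) = 2 + b + r
1/M(-15, -25) = 1/(2 - 15 - 25) = 1/(-38) = -1/38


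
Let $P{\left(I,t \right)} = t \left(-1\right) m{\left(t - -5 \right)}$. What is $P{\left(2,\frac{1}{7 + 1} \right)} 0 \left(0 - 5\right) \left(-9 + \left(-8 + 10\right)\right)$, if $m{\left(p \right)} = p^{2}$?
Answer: $0$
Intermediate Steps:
$P{\left(I,t \right)} = - t \left(5 + t\right)^{2}$ ($P{\left(I,t \right)} = t \left(-1\right) \left(t - -5\right)^{2} = - t \left(t + 5\right)^{2} = - t \left(5 + t\right)^{2}$)
$P{\left(2,\frac{1}{7 + 1} \right)} 0 \left(0 - 5\right) \left(-9 + \left(-8 + 10\right)\right) = - \frac{\left(5 + \frac{1}{7 + 1}\right)^{2}}{7 + 1} \cdot 0 \left(0 - 5\right) \left(-9 + \left(-8 + 10\right)\right) = - \frac{\left(5 + \frac{1}{8}\right)^{2}}{8} \cdot 0 \left(-5\right) \left(-9 + 2\right) = \left(-1\right) \frac{1}{8} \left(5 + \frac{1}{8}\right)^{2} \cdot 0 \left(-7\right) = \left(-1\right) \frac{1}{8} \left(\frac{41}{8}\right)^{2} \cdot 0 = \left(-1\right) \frac{1}{8} \cdot \frac{1681}{64} \cdot 0 = \left(- \frac{1681}{512}\right) 0 = 0$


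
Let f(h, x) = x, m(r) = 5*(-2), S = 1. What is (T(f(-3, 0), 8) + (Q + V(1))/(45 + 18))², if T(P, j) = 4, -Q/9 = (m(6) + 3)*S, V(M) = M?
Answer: 99856/3969 ≈ 25.159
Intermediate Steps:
m(r) = -10
Q = 63 (Q = -9*(-10 + 3) = -(-63) = -9*(-7) = 63)
(T(f(-3, 0), 8) + (Q + V(1))/(45 + 18))² = (4 + (63 + 1)/(45 + 18))² = (4 + 64/63)² = (316/63)² = 99856/3969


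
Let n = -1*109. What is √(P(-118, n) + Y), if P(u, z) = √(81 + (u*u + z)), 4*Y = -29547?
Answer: √(-29547 + 24*√386)/2 ≈ 85.258*I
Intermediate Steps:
Y = -29547/4 (Y = (¼)*(-29547) = -29547/4 ≈ -7386.8)
n = -109
P(u, z) = √(81 + z + u²) (P(u, z) = √(81 + (u² + z)) = √(81 + (z + u²)) = √(81 + z + u²))
√(P(-118, n) + Y) = √(√(81 - 109 + (-118)²) - 29547/4) = √(√(81 - 109 + 13924) - 29547/4) = √(√13896 - 29547/4) = √(6*√386 - 29547/4) = √(-29547/4 + 6*√386)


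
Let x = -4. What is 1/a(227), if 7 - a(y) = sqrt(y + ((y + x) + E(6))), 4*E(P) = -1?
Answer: -4/229 - 2*sqrt(1799)/1603 ≈ -0.070386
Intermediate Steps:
E(P) = -1/4 (E(P) = (1/4)*(-1) = -1/4)
a(y) = 7 - sqrt(-17/4 + 2*y) (a(y) = 7 - sqrt(y + ((y - 4) - 1/4)) = 7 - sqrt(y + ((-4 + y) - 1/4)) = 7 - sqrt(y + (-17/4 + y)) = 7 - sqrt(-17/4 + 2*y))
1/a(227) = 1/(7 - sqrt(-17 + 8*227)/2) = 1/(7 - sqrt(-17 + 1816)/2) = 1/(7 - sqrt(1799)/2)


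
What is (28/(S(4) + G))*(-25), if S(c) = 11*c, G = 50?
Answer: -350/47 ≈ -7.4468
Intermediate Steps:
(28/(S(4) + G))*(-25) = (28/(11*4 + 50))*(-25) = (28/(44 + 50))*(-25) = (28/94)*(-25) = ((1/94)*28)*(-25) = (14/47)*(-25) = -350/47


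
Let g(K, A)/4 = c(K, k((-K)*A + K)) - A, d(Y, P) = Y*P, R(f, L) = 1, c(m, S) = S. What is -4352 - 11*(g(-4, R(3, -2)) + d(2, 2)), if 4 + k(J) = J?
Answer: -4176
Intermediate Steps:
k(J) = -4 + J
d(Y, P) = P*Y
g(K, A) = -16 - 4*A + 4*K - 4*A*K (g(K, A) = 4*((-4 + ((-K)*A + K)) - A) = 4*((-4 + (-A*K + K)) - A) = 4*((-4 + (K - A*K)) - A) = 4*((-4 + K - A*K) - A) = 4*(-4 + K - A - A*K) = -16 - 4*A + 4*K - 4*A*K)
-4352 - 11*(g(-4, R(3, -2)) + d(2, 2)) = -4352 - 11*((-16 - 4*1 + 4*(-4) - 4*1*(-4)) + 2*2) = -4352 - 11*((-16 - 4 - 16 + 16) + 4) = -4352 - 11*(-20 + 4) = -4352 - 11*(-16) = -4352 - 1*(-176) = -4352 + 176 = -4176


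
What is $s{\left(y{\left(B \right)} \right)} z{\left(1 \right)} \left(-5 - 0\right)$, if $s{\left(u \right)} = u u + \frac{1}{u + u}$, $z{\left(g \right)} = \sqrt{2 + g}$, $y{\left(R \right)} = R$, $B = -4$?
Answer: $- \frac{635 \sqrt{3}}{8} \approx -137.48$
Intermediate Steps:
$s{\left(u \right)} = u^{2} + \frac{1}{2 u}$
$s{\left(y{\left(B \right)} \right)} z{\left(1 \right)} \left(-5 - 0\right) = \frac{\frac{1}{2} + \left(-4\right)^{3}}{-4} \sqrt{2 + 1} \left(-5 - 0\right) = - \frac{\frac{1}{2} - 64}{4} \sqrt{3} \left(-5 + 0\right) = \left(- \frac{1}{4}\right) \left(- \frac{127}{2}\right) \sqrt{3} \left(-5\right) = \frac{127 \sqrt{3}}{8} \left(-5\right) = - \frac{635 \sqrt{3}}{8}$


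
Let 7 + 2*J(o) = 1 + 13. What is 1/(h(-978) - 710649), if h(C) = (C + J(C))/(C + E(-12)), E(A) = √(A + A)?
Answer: -2718962002524/1932224918968090321 - 7796*I*√6/1932224918968090321 ≈ -1.4072e-6 - 9.883e-15*I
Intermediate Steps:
E(A) = √2*√A (E(A) = √(2*A) = √2*√A)
J(o) = 7/2 (J(o) = -7/2 + (1 + 13)/2 = -7/2 + (½)*14 = -7/2 + 7 = 7/2)
h(C) = (7/2 + C)/(C + 2*I*√6) (h(C) = (C + 7/2)/(C + √2*√(-12)) = (7/2 + C)/(C + √2*(2*I*√3)) = (7/2 + C)/(C + 2*I*√6))
1/(h(-978) - 710649) = 1/((7/2 - 978)/(-978 + 2*I*√6) - 710649) = 1/(-1949/2/(-978 + 2*I*√6) - 710649) = 1/(-1949/(2*(-978 + 2*I*√6)) - 710649) = 1/(-710649 - 1949/(2*(-978 + 2*I*√6)))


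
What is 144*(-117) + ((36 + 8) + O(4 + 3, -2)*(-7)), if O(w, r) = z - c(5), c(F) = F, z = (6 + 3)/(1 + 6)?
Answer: -16778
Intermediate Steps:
z = 9/7 ≈ 1.2857
O(w, r) = -26/7 (O(w, r) = 9/7 - 1*5 = 9/7 - 5 = -26/7)
144*(-117) + ((36 + 8) + O(4 + 3, -2)*(-7)) = 144*(-117) + ((36 + 8) - 26/7*(-7)) = -16848 + (44 + 26) = -16848 + 70 = -16778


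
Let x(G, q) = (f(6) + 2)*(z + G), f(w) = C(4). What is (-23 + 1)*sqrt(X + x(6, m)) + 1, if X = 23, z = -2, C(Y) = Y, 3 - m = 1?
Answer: 1 - 22*sqrt(47) ≈ -149.82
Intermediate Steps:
m = 2 (m = 3 - 1*1 = 3 - 1 = 2)
f(w) = 4
x(G, q) = -12 + 6*G (x(G, q) = (4 + 2)*(-2 + G) = 6*(-2 + G) = -12 + 6*G)
(-23 + 1)*sqrt(X + x(6, m)) + 1 = (-23 + 1)*sqrt(23 + (-12 + 6*6)) + 1 = -22*sqrt(23 + (-12 + 36)) + 1 = -22*sqrt(23 + 24) + 1 = -22*sqrt(47) + 1 = 1 - 22*sqrt(47)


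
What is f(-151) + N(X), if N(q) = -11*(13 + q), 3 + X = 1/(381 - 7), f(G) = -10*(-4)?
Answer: -2381/34 ≈ -70.029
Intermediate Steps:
f(G) = 40
X = -1121/374 (X = -3 + 1/(381 - 7) = -3 + 1/374 = -1121/374 ≈ -2.9973)
N(q) = -143 - 11*q
f(-151) + N(X) = 40 + (-143 - 11*(-1121/374)) = 40 + (-143 + 1121/34) = 40 - 3741/34 = -2381/34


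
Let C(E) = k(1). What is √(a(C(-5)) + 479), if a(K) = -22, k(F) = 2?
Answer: √457 ≈ 21.378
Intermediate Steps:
C(E) = 2
√(a(C(-5)) + 479) = √(-22 + 479) = √457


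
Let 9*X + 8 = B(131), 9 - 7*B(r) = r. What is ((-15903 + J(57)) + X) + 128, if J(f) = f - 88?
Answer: -995956/63 ≈ -15809.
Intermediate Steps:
B(r) = 9/7 - r/7
X = -178/63 (X = -8/9 + (9/7 - 1/7*131)/9 = -8/9 + (9/7 - 131/7)/9 = -8/9 + (1/9)*(-122/7) = -8/9 - 122/63 = -178/63 ≈ -2.8254)
J(f) = -88 + f
((-15903 + J(57)) + X) + 128 = ((-15903 + (-88 + 57)) - 178/63) + 128 = ((-15903 - 31) - 178/63) + 128 = (-15934 - 178/63) + 128 = -1004020/63 + 128 = -995956/63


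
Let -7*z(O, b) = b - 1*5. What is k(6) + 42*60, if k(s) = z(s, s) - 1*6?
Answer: 17597/7 ≈ 2513.9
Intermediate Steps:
z(O, b) = 5/7 - b/7 (z(O, b) = -(b - 1*5)/7 = -(b - 5)/7 = -(-5 + b)/7 = 5/7 - b/7)
k(s) = -37/7 - s/7 (k(s) = (5/7 - s/7) - 1*6 = (5/7 - s/7) - 6 = -37/7 - s/7)
k(6) + 42*60 = (-37/7 - ⅐*6) + 42*60 = (-37/7 - 6/7) + 2520 = -43/7 + 2520 = 17597/7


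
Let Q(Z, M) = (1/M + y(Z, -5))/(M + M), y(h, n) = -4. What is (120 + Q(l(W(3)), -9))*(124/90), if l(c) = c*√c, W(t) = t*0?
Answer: 603787/3645 ≈ 165.65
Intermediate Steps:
W(t) = 0
l(c) = c^(3/2)
Q(Z, M) = (-4 + 1/M)/(2*M) (Q(Z, M) = (1/M - 4)/(M + M) = (-4 + 1/M)/((2*M)) = (-4 + 1/M)*(1/(2*M)) = (-4 + 1/M)/(2*M))
(120 + Q(l(W(3)), -9))*(124/90) = (120 + (½)*(1 - 4*(-9))/(-9)²)*(124/90) = (120 + (½)*(1/81)*(1 + 36))*(124*(1/90)) = (120 + (½)*(1/81)*37)*(62/45) = (120 + 37/162)*(62/45) = (19477/162)*(62/45) = 603787/3645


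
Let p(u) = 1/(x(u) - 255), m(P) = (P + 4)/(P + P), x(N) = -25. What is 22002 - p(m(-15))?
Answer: 6160561/280 ≈ 22002.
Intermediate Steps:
m(P) = (4 + P)/(2*P) (m(P) = (4 + P)/((2*P)) = (4 + P)*(1/(2*P)) = (4 + P)/(2*P))
p(u) = -1/280 (p(u) = 1/(-25 - 255) = 1/(-280) = -1/280)
22002 - p(m(-15)) = 22002 - 1*(-1/280) = 22002 + 1/280 = 6160561/280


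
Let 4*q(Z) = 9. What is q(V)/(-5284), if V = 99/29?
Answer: -9/21136 ≈ -0.00042581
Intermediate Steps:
V = 99/29 (V = 99*(1/29) = 99/29 ≈ 3.4138)
q(Z) = 9/4 (q(Z) = (¼)*9 = 9/4)
q(V)/(-5284) = (9/4)/(-5284) = (9/4)*(-1/5284) = -9/21136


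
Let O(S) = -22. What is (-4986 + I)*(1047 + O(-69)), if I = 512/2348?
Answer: -2999820350/587 ≈ -5.1104e+6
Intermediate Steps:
I = 128/587 (I = 512*(1/2348) = 128/587 ≈ 0.21806)
(-4986 + I)*(1047 + O(-69)) = (-4986 + 128/587)*(1047 - 22) = -2926654/587*1025 = -2999820350/587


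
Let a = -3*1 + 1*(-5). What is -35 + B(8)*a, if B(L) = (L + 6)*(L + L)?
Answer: -1827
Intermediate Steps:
B(L) = 2*L*(6 + L) (B(L) = (6 + L)*(2*L) = 2*L*(6 + L))
a = -8 (a = -3 - 5 = -8)
-35 + B(8)*a = -35 + (2*8*(6 + 8))*(-8) = -35 + (2*8*14)*(-8) = -35 + 224*(-8) = -35 - 1792 = -1827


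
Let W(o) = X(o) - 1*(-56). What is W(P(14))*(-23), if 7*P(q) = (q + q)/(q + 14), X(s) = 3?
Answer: -1357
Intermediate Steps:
P(q) = 2*q/(7*(14 + q)) (P(q) = ((q + q)/(q + 14))/7 = ((2*q)/(14 + q))/7 = (2*q/(14 + q))/7 = 2*q/(7*(14 + q)))
W(o) = 59 (W(o) = 3 - 1*(-56) = 3 + 56 = 59)
W(P(14))*(-23) = 59*(-23) = -1357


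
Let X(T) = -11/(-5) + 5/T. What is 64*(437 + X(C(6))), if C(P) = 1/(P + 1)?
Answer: 151744/5 ≈ 30349.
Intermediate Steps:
C(P) = 1/(1 + P)
X(T) = 11/5 + 5/T (X(T) = -11*(-⅕) + 5/T = 11/5 + 5/T)
64*(437 + X(C(6))) = 64*(437 + (11/5 + 5/(1/(1 + 6)))) = 64*(437 + (11/5 + 5/(1/7))) = 64*(437 + (11/5 + 5/(⅐))) = 64*(437 + (11/5 + 5*7)) = 64*(437 + (11/5 + 35)) = 64*(437 + 186/5) = 64*(2371/5) = 151744/5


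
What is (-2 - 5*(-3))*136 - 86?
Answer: 1682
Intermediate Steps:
(-2 - 5*(-3))*136 - 86 = (-2 + 15)*136 - 86 = 13*136 - 86 = 1768 - 86 = 1682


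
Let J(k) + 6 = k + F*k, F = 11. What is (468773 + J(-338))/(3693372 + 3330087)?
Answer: 464711/7023459 ≈ 0.066166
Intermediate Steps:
J(k) = -6 + 12*k (J(k) = -6 + (k + 11*k) = -6 + 12*k)
(468773 + J(-338))/(3693372 + 3330087) = (468773 + (-6 + 12*(-338)))/(3693372 + 3330087) = (468773 + (-6 - 4056))/7023459 = (468773 - 4062)*(1/7023459) = 464711*(1/7023459) = 464711/7023459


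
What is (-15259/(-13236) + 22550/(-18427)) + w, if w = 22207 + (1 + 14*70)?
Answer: 5655530618929/243899772 ≈ 23188.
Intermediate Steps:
w = 23188 (w = 22207 + (1 + 980) = 22207 + 981 = 23188)
(-15259/(-13236) + 22550/(-18427)) + w = (-15259/(-13236) + 22550/(-18427)) + 23188 = (-15259*(-1/13236) + 22550*(-1/18427)) + 23188 = (15259/13236 - 22550/18427) + 23188 = -17294207/243899772 + 23188 = 5655530618929/243899772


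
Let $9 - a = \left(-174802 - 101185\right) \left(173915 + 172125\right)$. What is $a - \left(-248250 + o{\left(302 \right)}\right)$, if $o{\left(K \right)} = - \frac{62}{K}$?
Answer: $\frac{14420921250620}{151} \approx 9.5503 \cdot 10^{10}$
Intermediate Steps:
$a = 95502541489$ ($a = 9 - \left(-174802 - 101185\right) \left(173915 + 172125\right) = 9 - \left(-275987\right) 346040 = 9 - -95502541480 = 9 + 95502541480 = 95502541489$)
$a - \left(-248250 + o{\left(302 \right)}\right) = 95502541489 + \left(248250 - - \frac{62}{302}\right) = 95502541489 + \left(248250 - \left(-62\right) \frac{1}{302}\right) = 95502541489 + \left(248250 - - \frac{31}{151}\right) = 95502541489 + \left(248250 + \frac{31}{151}\right) = 95502541489 + \frac{37485781}{151} = \frac{14420921250620}{151}$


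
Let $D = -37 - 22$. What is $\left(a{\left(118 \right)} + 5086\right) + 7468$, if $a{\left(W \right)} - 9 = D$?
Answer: $12504$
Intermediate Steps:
$D = -59$
$a{\left(W \right)} = -50$ ($a{\left(W \right)} = 9 - 59 = -50$)
$\left(a{\left(118 \right)} + 5086\right) + 7468 = \left(-50 + 5086\right) + 7468 = 5036 + 7468 = 12504$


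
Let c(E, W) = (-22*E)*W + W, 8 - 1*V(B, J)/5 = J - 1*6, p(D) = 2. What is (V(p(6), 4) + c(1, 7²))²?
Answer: 958441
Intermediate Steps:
V(B, J) = 70 - 5*J (V(B, J) = 40 - 5*(J - 1*6) = 40 - 5*(J - 6) = 40 - 5*(-6 + J) = 40 + (30 - 5*J) = 70 - 5*J)
c(E, W) = W - 22*E*W (c(E, W) = -22*E*W + W = W - 22*E*W)
(V(p(6), 4) + c(1, 7²))² = ((70 - 5*4) + 7²*(1 - 22*1))² = ((70 - 20) + 49*(1 - 22))² = (50 + 49*(-21))² = (50 - 1029)² = (-979)² = 958441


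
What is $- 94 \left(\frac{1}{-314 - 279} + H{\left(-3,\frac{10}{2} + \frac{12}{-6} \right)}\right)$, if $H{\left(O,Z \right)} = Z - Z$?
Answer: $\frac{94}{593} \approx 0.15852$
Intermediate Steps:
$H{\left(O,Z \right)} = 0$
$- 94 \left(\frac{1}{-314 - 279} + H{\left(-3,\frac{10}{2} + \frac{12}{-6} \right)}\right) = - 94 \left(\frac{1}{-314 - 279} + 0\right) = - 94 \left(\frac{1}{-593} + 0\right) = - 94 \left(- \frac{1}{593} + 0\right) = \left(-94\right) \left(- \frac{1}{593}\right) = \frac{94}{593}$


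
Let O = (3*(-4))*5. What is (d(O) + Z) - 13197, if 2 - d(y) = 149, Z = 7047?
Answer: -6297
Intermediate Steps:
O = -60 (O = -12*5 = -60)
d(y) = -147 (d(y) = 2 - 1*149 = 2 - 149 = -147)
(d(O) + Z) - 13197 = (-147 + 7047) - 13197 = 6900 - 13197 = -6297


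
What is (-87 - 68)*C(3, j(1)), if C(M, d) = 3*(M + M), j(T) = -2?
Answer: -2790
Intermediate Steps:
C(M, d) = 6*M (C(M, d) = 3*(2*M) = 6*M)
(-87 - 68)*C(3, j(1)) = (-87 - 68)*(6*3) = -155*18 = -2790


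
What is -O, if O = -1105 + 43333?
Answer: -42228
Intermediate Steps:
O = 42228
-O = -1*42228 = -42228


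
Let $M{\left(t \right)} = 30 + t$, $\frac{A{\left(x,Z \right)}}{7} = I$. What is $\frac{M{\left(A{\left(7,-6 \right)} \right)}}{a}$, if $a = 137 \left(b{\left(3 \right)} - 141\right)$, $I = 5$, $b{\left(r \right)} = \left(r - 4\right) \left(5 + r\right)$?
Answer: $- \frac{65}{20413} \approx -0.0031842$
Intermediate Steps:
$b{\left(r \right)} = \left(-4 + r\right) \left(5 + r\right)$
$A{\left(x,Z \right)} = 35$ ($A{\left(x,Z \right)} = 7 \cdot 5 = 35$)
$a = -20413$ ($a = 137 \left(\left(-20 + 3 + 3^{2}\right) - 141\right) = 137 \left(\left(-20 + 3 + 9\right) - 141\right) = 137 \left(-8 - 141\right) = 137 \left(-149\right) = -20413$)
$\frac{M{\left(A{\left(7,-6 \right)} \right)}}{a} = \frac{30 + 35}{-20413} = 65 \left(- \frac{1}{20413}\right) = - \frac{65}{20413}$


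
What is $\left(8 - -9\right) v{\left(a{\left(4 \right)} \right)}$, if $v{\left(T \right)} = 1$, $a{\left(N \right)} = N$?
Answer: $17$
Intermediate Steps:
$\left(8 - -9\right) v{\left(a{\left(4 \right)} \right)} = \left(8 - -9\right) 1 = \left(8 + 9\right) 1 = 17 \cdot 1 = 17$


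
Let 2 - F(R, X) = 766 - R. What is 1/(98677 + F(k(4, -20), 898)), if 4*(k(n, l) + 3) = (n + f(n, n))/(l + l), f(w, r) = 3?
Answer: 160/15665593 ≈ 1.0213e-5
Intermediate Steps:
k(n, l) = -3 + (3 + n)/(8*l) (k(n, l) = -3 + ((n + 3)/(l + l))/4 = -3 + ((3 + n)/((2*l)))/4 = -3 + ((3 + n)*(1/(2*l)))/4 = -3 + ((3 + n)/(2*l))/4 = -3 + (3 + n)/(8*l))
F(R, X) = -764 + R (F(R, X) = 2 - (766 - R) = 2 + (-766 + R) = -764 + R)
1/(98677 + F(k(4, -20), 898)) = 1/(98677 + (-764 + (⅛)*(3 + 4 - 24*(-20))/(-20))) = 1/(98677 + (-764 + (⅛)*(-1/20)*(3 + 4 + 480))) = 1/(98677 + (-764 + (⅛)*(-1/20)*487)) = 1/(98677 + (-764 - 487/160)) = 1/(98677 - 122727/160) = 1/(15665593/160) = 160/15665593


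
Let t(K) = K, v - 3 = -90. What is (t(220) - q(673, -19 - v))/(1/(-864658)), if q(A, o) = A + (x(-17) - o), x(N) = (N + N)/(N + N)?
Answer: 333757988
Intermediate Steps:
v = -87 (v = 3 - 90 = -87)
x(N) = 1 (x(N) = (2*N)/((2*N)) = (2*N)*(1/(2*N)) = 1)
q(A, o) = 1 + A - o (q(A, o) = A + (1 - o) = 1 + A - o)
(t(220) - q(673, -19 - v))/(1/(-864658)) = (220 - (1 + 673 - (-19 - 1*(-87))))/(1/(-864658)) = (220 - (1 + 673 - (-19 + 87)))/(-1/864658) = (220 - (1 + 673 - 1*68))*(-864658) = (220 - (1 + 673 - 68))*(-864658) = (220 - 1*606)*(-864658) = (220 - 606)*(-864658) = -386*(-864658) = 333757988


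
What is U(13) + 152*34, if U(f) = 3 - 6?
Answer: 5165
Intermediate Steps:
U(f) = -3
U(13) + 152*34 = -3 + 152*34 = -3 + 5168 = 5165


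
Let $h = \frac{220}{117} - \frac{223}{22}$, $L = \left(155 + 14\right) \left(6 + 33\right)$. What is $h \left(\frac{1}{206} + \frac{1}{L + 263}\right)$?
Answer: $- \frac{37508015}{908573094} \approx -0.041282$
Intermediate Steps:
$L = 6591$ ($L = 169 \cdot 39 = 6591$)
$h = - \frac{21251}{2574}$ ($h = 220 \cdot \frac{1}{117} - \frac{223}{22} = \frac{220}{117} - \frac{223}{22} = - \frac{21251}{2574} \approx -8.256$)
$h \left(\frac{1}{206} + \frac{1}{L + 263}\right) = - \frac{21251 \left(\frac{1}{206} + \frac{1}{6591 + 263}\right)}{2574} = - \frac{21251 \left(\frac{1}{206} + \frac{1}{6854}\right)}{2574} = \left(- \frac{21251}{2574}\right) \frac{1765}{352981} = - \frac{37508015}{908573094}$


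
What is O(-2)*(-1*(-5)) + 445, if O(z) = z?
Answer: 435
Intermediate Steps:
O(-2)*(-1*(-5)) + 445 = -(-2)*(-5) + 445 = -2*5 + 445 = -10 + 445 = 435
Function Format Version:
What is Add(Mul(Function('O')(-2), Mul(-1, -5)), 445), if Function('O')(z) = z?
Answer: 435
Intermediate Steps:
Add(Mul(Function('O')(-2), Mul(-1, -5)), 445) = Add(Mul(-2, Mul(-1, -5)), 445) = Add(Mul(-2, 5), 445) = Add(-10, 445) = 435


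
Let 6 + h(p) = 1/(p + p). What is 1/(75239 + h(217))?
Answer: 434/32651123 ≈ 1.3292e-5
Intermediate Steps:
h(p) = -6 + 1/(2*p) (h(p) = -6 + 1/(p + p) = -6 + 1/(2*p))
1/(75239 + h(217)) = 1/(75239 + (-6 + (½)/217)) = 1/(75239 + (-6 + (½)*(1/217))) = 1/(75239 + (-6 + 1/434)) = 1/(75239 - 2603/434) = 1/(32651123/434) = 434/32651123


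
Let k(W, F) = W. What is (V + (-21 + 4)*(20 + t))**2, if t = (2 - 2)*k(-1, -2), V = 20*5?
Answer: 57600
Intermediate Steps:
V = 100
t = 0 (t = (2 - 2)*(-1) = 0*(-1) = 0)
(V + (-21 + 4)*(20 + t))**2 = (100 + (-21 + 4)*(20 + 0))**2 = (100 - 17*20)**2 = (100 - 340)**2 = (-240)**2 = 57600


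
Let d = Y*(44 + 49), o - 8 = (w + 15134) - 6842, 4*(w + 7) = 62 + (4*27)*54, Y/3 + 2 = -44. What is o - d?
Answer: 45201/2 ≈ 22601.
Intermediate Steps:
Y = -138 (Y = -6 + 3*(-44) = -6 - 132 = -138)
w = 2933/2 (w = -7 + (62 + (4*27)*54)/4 = -7 + (62 + 108*54)/4 = -7 + (62 + 5832)/4 = -7 + (¼)*5894 = -7 + 2947/2 = 2933/2 ≈ 1466.5)
o = 19533/2 (o = 8 + ((2933/2 + 15134) - 6842) = 8 + (33201/2 - 6842) = 8 + 19517/2 = 19533/2 ≈ 9766.5)
d = -12834 (d = -138*(44 + 49) = -138*93 = -12834)
o - d = 19533/2 - 1*(-12834) = 19533/2 + 12834 = 45201/2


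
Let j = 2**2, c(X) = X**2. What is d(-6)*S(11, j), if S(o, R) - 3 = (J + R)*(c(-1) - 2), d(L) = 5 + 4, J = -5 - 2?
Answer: 54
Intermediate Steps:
J = -7
d(L) = 9
j = 4
S(o, R) = 10 - R (S(o, R) = 3 + (-7 + R)*((-1)**2 - 2) = 3 + (-7 + R)*(1 - 2) = 3 + (-7 + R)*(-1) = 3 + (7 - R) = 10 - R)
d(-6)*S(11, j) = 9*(10 - 1*4) = 9*(10 - 4) = 9*6 = 54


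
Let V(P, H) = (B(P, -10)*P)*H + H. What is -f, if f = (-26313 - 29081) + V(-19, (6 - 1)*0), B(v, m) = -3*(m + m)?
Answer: 55394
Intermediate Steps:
B(v, m) = -6*m
V(P, H) = H + 60*H*P (V(P, H) = ((-6*(-10))*P)*H + H = (60*P)*H + H = 60*H*P + H = H + 60*H*P)
f = -55394 (f = (-26313 - 29081) + ((6 - 1)*0)*(1 + 60*(-19)) = -55394 + (5*0)*(1 - 1140) = -55394 + 0*(-1139) = -55394 + 0 = -55394)
-f = -1*(-55394) = 55394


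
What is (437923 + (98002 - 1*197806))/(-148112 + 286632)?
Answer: 338119/138520 ≈ 2.4409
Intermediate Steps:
(437923 + (98002 - 1*197806))/(-148112 + 286632) = (437923 + (98002 - 197806))/138520 = (437923 - 99804)*(1/138520) = 338119*(1/138520) = 338119/138520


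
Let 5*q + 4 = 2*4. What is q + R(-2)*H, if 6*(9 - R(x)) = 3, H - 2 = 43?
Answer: 3833/10 ≈ 383.30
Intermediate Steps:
H = 45 (H = 2 + 43 = 45)
R(x) = 17/2 (R(x) = 9 - ⅙*3 = 9 - ½ = 17/2)
q = ⅘ (q = -⅘ + (2*4)/5 = -⅘ + (⅕)*8 = -⅘ + 8/5 = ⅘ ≈ 0.80000)
q + R(-2)*H = ⅘ + (17/2)*45 = ⅘ + 765/2 = 3833/10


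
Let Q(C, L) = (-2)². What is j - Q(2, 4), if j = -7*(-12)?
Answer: 80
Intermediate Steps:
Q(C, L) = 4
j = 84
j - Q(2, 4) = 84 - 1*4 = 84 - 4 = 80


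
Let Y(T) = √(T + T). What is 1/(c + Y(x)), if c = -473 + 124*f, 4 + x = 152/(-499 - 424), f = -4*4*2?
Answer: -4099043/18203857651 - 62*I*√1846/18203857651 ≈ -0.00022517 - 1.4633e-7*I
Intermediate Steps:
f = -32 (f = -16*2 = -32)
x = -3844/923 (x = -4 + 152/(-499 - 424) = -4 + 152/(-923) = -4 + 152*(-1/923) = -4 - 152/923 = -3844/923 ≈ -4.1647)
Y(T) = √2*√T (Y(T) = √(2*T) = √2*√T)
c = -4441 (c = -473 + 124*(-32) = -473 - 3968 = -4441)
1/(c + Y(x)) = 1/(-4441 + √2*√(-3844/923)) = 1/(-4441 + √2*(62*I*√923/923)) = 1/(-4441 + 62*I*√1846/923)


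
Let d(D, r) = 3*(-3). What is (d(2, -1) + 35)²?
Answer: 676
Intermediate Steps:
d(D, r) = -9
(d(2, -1) + 35)² = (-9 + 35)² = 26² = 676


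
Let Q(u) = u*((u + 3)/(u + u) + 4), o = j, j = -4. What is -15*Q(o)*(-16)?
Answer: -3960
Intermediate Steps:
o = -4
Q(u) = u*(4 + (3 + u)/(2*u)) (Q(u) = u*((3 + u)/((2*u)) + 4) = u*((3 + u)*(1/(2*u)) + 4) = u*((3 + u)/(2*u) + 4) = u*(4 + (3 + u)/(2*u)))
-15*Q(o)*(-16) = -15*(3/2 + (9/2)*(-4))*(-16) = -15*(3/2 - 18)*(-16) = -15*(-33/2)*(-16) = (495/2)*(-16) = -3960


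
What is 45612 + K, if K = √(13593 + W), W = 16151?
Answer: 45612 + 52*√11 ≈ 45784.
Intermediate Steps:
K = 52*√11 (K = √(13593 + 16151) = √29744 = 52*√11 ≈ 172.46)
45612 + K = 45612 + 52*√11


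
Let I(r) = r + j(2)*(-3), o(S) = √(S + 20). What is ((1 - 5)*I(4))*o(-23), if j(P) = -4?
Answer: -64*I*√3 ≈ -110.85*I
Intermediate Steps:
o(S) = √(20 + S)
I(r) = 12 + r (I(r) = r - 4*(-3) = r + 12 = 12 + r)
((1 - 5)*I(4))*o(-23) = ((1 - 5)*(12 + 4))*√(20 - 23) = (-4*16)*√(-3) = -64*I*√3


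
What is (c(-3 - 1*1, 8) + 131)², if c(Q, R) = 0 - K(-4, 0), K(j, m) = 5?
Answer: 15876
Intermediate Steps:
c(Q, R) = -5 (c(Q, R) = 0 - 1*5 = 0 - 5 = -5)
(c(-3 - 1*1, 8) + 131)² = (-5 + 131)² = 126² = 15876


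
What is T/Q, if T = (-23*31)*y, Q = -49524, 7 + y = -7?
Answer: -4991/24762 ≈ -0.20156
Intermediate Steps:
y = -14 (y = -7 - 7 = -14)
T = 9982 (T = -23*31*(-14) = -713*(-14) = 9982)
T/Q = 9982/(-49524) = 9982*(-1/49524) = -4991/24762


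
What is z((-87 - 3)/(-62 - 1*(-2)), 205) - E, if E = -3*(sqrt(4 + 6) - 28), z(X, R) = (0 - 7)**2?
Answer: -35 + 3*sqrt(10) ≈ -25.513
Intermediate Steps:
z(X, R) = 49 (z(X, R) = (-7)**2 = 49)
E = 84 - 3*sqrt(10) (E = -3*(sqrt(10) - 28) = -3*(-28 + sqrt(10)) = 84 - 3*sqrt(10) ≈ 74.513)
z((-87 - 3)/(-62 - 1*(-2)), 205) - E = 49 - (84 - 3*sqrt(10)) = 49 + (-84 + 3*sqrt(10)) = -35 + 3*sqrt(10)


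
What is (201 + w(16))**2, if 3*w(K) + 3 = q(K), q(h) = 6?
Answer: 40804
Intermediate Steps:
w(K) = 1 (w(K) = -1 + (1/3)*6 = -1 + 2 = 1)
(201 + w(16))**2 = (201 + 1)**2 = 202**2 = 40804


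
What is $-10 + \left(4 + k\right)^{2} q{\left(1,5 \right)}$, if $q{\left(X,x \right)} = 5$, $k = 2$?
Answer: $170$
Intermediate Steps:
$-10 + \left(4 + k\right)^{2} q{\left(1,5 \right)} = -10 + \left(4 + 2\right)^{2} \cdot 5 = -10 + 6^{2} \cdot 5 = -10 + 36 \cdot 5 = -10 + 180 = 170$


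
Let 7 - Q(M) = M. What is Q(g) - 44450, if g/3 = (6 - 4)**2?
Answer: -44455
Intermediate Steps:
g = 12 (g = 3*(6 - 4)**2 = 3*2**2 = 3*4 = 12)
Q(M) = 7 - M
Q(g) - 44450 = (7 - 1*12) - 44450 = (7 - 12) - 44450 = -5 - 44450 = -44455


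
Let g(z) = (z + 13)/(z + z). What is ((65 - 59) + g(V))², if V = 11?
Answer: 6084/121 ≈ 50.281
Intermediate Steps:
g(z) = (13 + z)/(2*z) (g(z) = (13 + z)/((2*z)) = (13 + z)*(1/(2*z)) = (13 + z)/(2*z))
((65 - 59) + g(V))² = ((65 - 59) + (½)*(13 + 11)/11)² = (6 + (½)*(1/11)*24)² = (6 + 12/11)² = (78/11)² = 6084/121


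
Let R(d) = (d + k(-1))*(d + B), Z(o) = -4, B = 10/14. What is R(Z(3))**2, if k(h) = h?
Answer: 13225/49 ≈ 269.90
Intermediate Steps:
B = 5/7 (B = 10*(1/14) = 5/7 ≈ 0.71429)
R(d) = (-1 + d)*(5/7 + d) (R(d) = (d - 1)*(d + 5/7) = (-1 + d)*(5/7 + d))
R(Z(3))**2 = (-5/7 + (-4)**2 - 2/7*(-4))**2 = (-5/7 + 16 + 8/7)**2 = (115/7)**2 = 13225/49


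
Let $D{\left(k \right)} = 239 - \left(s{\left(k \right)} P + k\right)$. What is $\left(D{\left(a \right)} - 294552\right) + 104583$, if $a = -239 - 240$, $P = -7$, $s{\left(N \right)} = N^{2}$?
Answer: $1416836$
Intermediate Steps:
$a = -479$
$D{\left(k \right)} = 239 - k + 7 k^{2}$ ($D{\left(k \right)} = 239 - \left(k^{2} \left(-7\right) + k\right) = 239 - \left(- 7 k^{2} + k\right) = 239 - \left(k - 7 k^{2}\right) = 239 + \left(- k + 7 k^{2}\right) = 239 - k + 7 k^{2}$)
$\left(D{\left(a \right)} - 294552\right) + 104583 = \left(\left(239 - -479 + 7 \left(-479\right)^{2}\right) - 294552\right) + 104583 = \left(\left(239 + 479 + 7 \cdot 229441\right) - 294552\right) + 104583 = \left(\left(239 + 479 + 1606087\right) - 294552\right) + 104583 = \left(1606805 - 294552\right) + 104583 = 1312253 + 104583 = 1416836$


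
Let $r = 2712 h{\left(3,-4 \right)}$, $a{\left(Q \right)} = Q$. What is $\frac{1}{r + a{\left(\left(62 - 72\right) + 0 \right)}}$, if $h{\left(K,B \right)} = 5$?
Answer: $\frac{1}{13550} \approx 7.3801 \cdot 10^{-5}$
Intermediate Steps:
$r = 13560$ ($r = 2712 \cdot 5 = 13560$)
$\frac{1}{r + a{\left(\left(62 - 72\right) + 0 \right)}} = \frac{1}{13560 + \left(\left(62 - 72\right) + 0\right)} = \frac{1}{13560 + \left(-10 + 0\right)} = \frac{1}{13560 - 10} = \frac{1}{13550}$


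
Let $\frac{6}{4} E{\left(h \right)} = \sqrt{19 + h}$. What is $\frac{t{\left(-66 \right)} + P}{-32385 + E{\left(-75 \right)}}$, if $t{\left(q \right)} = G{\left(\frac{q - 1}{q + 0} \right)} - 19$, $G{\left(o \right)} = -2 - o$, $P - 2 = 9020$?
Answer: $- \frac{57709972845}{207660073478} - \frac{1187998 i \sqrt{14}}{103830036739} \approx -0.27791 - 4.2811 \cdot 10^{-5} i$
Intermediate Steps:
$P = 9022$ ($P = 2 + 9020 = 9022$)
$E{\left(h \right)} = \frac{2 \sqrt{19 + h}}{3}$
$t{\left(q \right)} = -21 - \frac{-1 + q}{q}$ ($t{\left(q \right)} = \left(-2 - \frac{q - 1}{q + 0}\right) - 19 = \left(-2 - \frac{-1 + q}{q}\right) - 19 = -21 - \frac{-1 + q}{q}$)
$\frac{t{\left(-66 \right)} + P}{-32385 + E{\left(-75 \right)}} = \frac{\left(-22 + \frac{1}{-66}\right) + 9022}{-32385 + \frac{2 \sqrt{19 - 75}}{3}} = \frac{\left(-22 - \frac{1}{66}\right) + 9022}{-32385 + \frac{2 \sqrt{-56}}{3}} = \frac{- \frac{1453}{66} + 9022}{-32385 + \frac{2 \cdot 2 i \sqrt{14}}{3}} = \frac{593999}{66 \left(-32385 + \frac{4 i \sqrt{14}}{3}\right)}$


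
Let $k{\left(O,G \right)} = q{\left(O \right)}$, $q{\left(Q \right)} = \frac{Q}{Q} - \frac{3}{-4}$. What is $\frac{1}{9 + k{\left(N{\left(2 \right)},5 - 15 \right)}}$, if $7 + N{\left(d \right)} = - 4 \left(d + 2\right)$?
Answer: $\frac{4}{43} \approx 0.093023$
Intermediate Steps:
$q{\left(Q \right)} = \frac{7}{4}$ ($q{\left(Q \right)} = 1 - - \frac{3}{4} = 1 + \frac{3}{4} = \frac{7}{4}$)
$N{\left(d \right)} = -15 - 4 d$ ($N{\left(d \right)} = -7 - 4 \left(d + 2\right) = -7 - 4 \left(2 + d\right) = -7 - \left(8 + 4 d\right) = -15 - 4 d$)
$k{\left(O,G \right)} = \frac{7}{4}$
$\frac{1}{9 + k{\left(N{\left(2 \right)},5 - 15 \right)}} = \frac{1}{9 + \frac{7}{4}} = \frac{1}{\frac{43}{4}} = \frac{4}{43}$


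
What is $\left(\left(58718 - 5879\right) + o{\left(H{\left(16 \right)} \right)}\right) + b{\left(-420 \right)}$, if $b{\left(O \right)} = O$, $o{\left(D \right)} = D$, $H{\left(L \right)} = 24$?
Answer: $52443$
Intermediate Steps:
$\left(\left(58718 - 5879\right) + o{\left(H{\left(16 \right)} \right)}\right) + b{\left(-420 \right)} = \left(\left(58718 - 5879\right) + 24\right) - 420 = \left(52839 + 24\right) - 420 = 52863 - 420 = 52443$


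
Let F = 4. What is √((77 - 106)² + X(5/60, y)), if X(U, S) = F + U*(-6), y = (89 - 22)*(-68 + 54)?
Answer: √3378/2 ≈ 29.060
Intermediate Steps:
y = -938 (y = 67*(-14) = -938)
X(U, S) = 4 - 6*U (X(U, S) = 4 + U*(-6) = 4 - 6*U)
√((77 - 106)² + X(5/60, y)) = √((77 - 106)² + (4 - 30/60)) = √((-29)² + (4 - 30/60)) = √(841 + (4 - 6*1/12)) = √(841 + (4 - ½)) = √(841 + 7/2) = √(1689/2) = √3378/2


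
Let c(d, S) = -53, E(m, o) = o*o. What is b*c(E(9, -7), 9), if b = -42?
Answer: 2226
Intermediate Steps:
E(m, o) = o**2
b*c(E(9, -7), 9) = -42*(-53) = 2226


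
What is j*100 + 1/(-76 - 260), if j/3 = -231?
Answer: -23284801/336 ≈ -69300.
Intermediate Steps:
j = -693 (j = 3*(-231) = -693)
j*100 + 1/(-76 - 260) = -693*100 + 1/(-76 - 260) = -69300 + 1/(-336) = -69300 - 1/336 = -23284801/336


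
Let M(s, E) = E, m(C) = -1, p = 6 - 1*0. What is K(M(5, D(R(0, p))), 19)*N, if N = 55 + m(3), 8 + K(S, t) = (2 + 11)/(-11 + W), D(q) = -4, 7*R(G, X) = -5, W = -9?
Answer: -4671/10 ≈ -467.10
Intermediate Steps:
p = 6 (p = 6 + 0 = 6)
R(G, X) = -5/7 (R(G, X) = (⅐)*(-5) = -5/7)
K(S, t) = -173/20 (K(S, t) = -8 + (2 + 11)/(-11 - 9) = -8 + 13/(-20) = -8 + 13*(-1/20) = -8 - 13/20 = -173/20)
N = 54 (N = 55 - 1 = 54)
K(M(5, D(R(0, p))), 19)*N = -173/20*54 = -4671/10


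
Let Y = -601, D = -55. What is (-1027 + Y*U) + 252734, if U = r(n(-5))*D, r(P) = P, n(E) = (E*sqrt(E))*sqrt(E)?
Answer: 1078082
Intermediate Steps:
n(E) = E**2 (n(E) = E**(3/2)*sqrt(E) = E**2)
U = -1375 (U = (-5)**2*(-55) = 25*(-55) = -1375)
(-1027 + Y*U) + 252734 = (-1027 - 601*(-1375)) + 252734 = (-1027 + 826375) + 252734 = 825348 + 252734 = 1078082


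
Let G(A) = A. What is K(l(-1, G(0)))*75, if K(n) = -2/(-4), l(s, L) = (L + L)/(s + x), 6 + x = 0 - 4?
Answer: 75/2 ≈ 37.500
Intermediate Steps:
x = -10 (x = -6 + (0 - 4) = -6 - 4 = -10)
l(s, L) = 2*L/(-10 + s) (l(s, L) = (L + L)/(s - 10) = (2*L)/(-10 + s) = 2*L/(-10 + s))
K(n) = 1/2 (K(n) = -2*(-1/4) = 1/2)
K(l(-1, G(0)))*75 = (1/2)*75 = 75/2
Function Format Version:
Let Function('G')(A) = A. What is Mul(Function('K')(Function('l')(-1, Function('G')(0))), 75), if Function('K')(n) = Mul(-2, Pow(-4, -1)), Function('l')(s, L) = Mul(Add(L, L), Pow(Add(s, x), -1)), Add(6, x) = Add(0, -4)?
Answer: Rational(75, 2) ≈ 37.500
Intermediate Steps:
x = -10 (x = Add(-6, Add(0, -4)) = Add(-6, -4) = -10)
Function('l')(s, L) = Mul(2, L, Pow(Add(-10, s), -1)) (Function('l')(s, L) = Mul(Add(L, L), Pow(Add(s, -10), -1)) = Mul(Mul(2, L), Pow(Add(-10, s), -1)) = Mul(2, L, Pow(Add(-10, s), -1)))
Function('K')(n) = Rational(1, 2) (Function('K')(n) = Mul(-2, Rational(-1, 4)) = Rational(1, 2))
Mul(Function('K')(Function('l')(-1, Function('G')(0))), 75) = Mul(Rational(1, 2), 75) = Rational(75, 2)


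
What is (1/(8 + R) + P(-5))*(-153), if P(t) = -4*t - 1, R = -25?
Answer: -2898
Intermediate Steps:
P(t) = -1 - 4*t
(1/(8 + R) + P(-5))*(-153) = (1/(8 - 25) + (-1 - 4*(-5)))*(-153) = (1/(-17) + (-1 + 20))*(-153) = (-1/17 + 19)*(-153) = (322/17)*(-153) = -2898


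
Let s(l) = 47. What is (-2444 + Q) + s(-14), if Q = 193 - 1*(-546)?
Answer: -1658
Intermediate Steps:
Q = 739 (Q = 193 + 546 = 739)
(-2444 + Q) + s(-14) = (-2444 + 739) + 47 = -1705 + 47 = -1658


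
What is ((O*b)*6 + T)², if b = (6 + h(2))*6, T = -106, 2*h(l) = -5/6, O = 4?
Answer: 487204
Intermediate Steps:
h(l) = -5/12 (h(l) = (-5/6)/2 = (-5*⅙)/2 = (½)*(-⅚) = -5/12)
b = 67/2 (b = (6 - 5/12)*6 = (67/12)*6 = 67/2 ≈ 33.500)
((O*b)*6 + T)² = ((4*(67/2))*6 - 106)² = (134*6 - 106)² = (804 - 106)² = 698² = 487204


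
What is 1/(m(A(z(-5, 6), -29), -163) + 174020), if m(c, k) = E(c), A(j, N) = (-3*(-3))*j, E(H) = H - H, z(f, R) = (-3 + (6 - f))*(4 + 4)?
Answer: 1/174020 ≈ 5.7465e-6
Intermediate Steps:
z(f, R) = 24 - 8*f (z(f, R) = (3 - f)*8 = 24 - 8*f)
E(H) = 0
A(j, N) = 9*j
m(c, k) = 0
1/(m(A(z(-5, 6), -29), -163) + 174020) = 1/(0 + 174020) = 1/174020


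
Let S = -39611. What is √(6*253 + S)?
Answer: I*√38093 ≈ 195.17*I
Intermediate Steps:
√(6*253 + S) = √(6*253 - 39611) = √(1518 - 39611) = √(-38093) = I*√38093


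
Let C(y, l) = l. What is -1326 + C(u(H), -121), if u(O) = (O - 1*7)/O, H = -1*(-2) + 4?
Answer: -1447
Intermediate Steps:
H = 6 (H = 2 + 4 = 6)
u(O) = (-7 + O)/O (u(O) = (O - 7)/O = (-7 + O)/O)
-1326 + C(u(H), -121) = -1326 - 121 = -1447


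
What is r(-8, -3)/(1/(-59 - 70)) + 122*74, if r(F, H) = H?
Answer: 9415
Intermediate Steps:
r(-8, -3)/(1/(-59 - 70)) + 122*74 = -3/(1/(-59 - 70)) + 122*74 = -3/(1/(-129)) + 9028 = -3/(-1/129) + 9028 = -3*(-129) + 9028 = 387 + 9028 = 9415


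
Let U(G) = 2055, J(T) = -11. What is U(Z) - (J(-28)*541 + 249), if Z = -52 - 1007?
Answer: 7757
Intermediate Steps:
Z = -1059
U(Z) - (J(-28)*541 + 249) = 2055 - (-11*541 + 249) = 2055 - (-5951 + 249) = 2055 - 1*(-5702) = 2055 + 5702 = 7757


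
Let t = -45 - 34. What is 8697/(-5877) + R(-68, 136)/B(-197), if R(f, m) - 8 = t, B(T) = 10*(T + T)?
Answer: -11282971/7718460 ≈ -1.4618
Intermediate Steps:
t = -79
B(T) = 20*T (B(T) = 10*(2*T) = 20*T)
R(f, m) = -71 (R(f, m) = 8 - 79 = -71)
8697/(-5877) + R(-68, 136)/B(-197) = 8697/(-5877) - 71/(20*(-197)) = 8697*(-1/5877) - 71/(-3940) = -2899/1959 - 71*(-1/3940) = -2899/1959 + 71/3940 = -11282971/7718460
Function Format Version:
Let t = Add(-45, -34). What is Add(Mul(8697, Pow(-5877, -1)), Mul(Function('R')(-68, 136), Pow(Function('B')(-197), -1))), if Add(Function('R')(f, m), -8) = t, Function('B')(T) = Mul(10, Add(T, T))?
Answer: Rational(-11282971, 7718460) ≈ -1.4618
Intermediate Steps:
t = -79
Function('B')(T) = Mul(20, T) (Function('B')(T) = Mul(10, Mul(2, T)) = Mul(20, T))
Function('R')(f, m) = -71 (Function('R')(f, m) = Add(8, -79) = -71)
Add(Mul(8697, Pow(-5877, -1)), Mul(Function('R')(-68, 136), Pow(Function('B')(-197), -1))) = Add(Mul(8697, Pow(-5877, -1)), Mul(-71, Pow(Mul(20, -197), -1))) = Add(Mul(8697, Rational(-1, 5877)), Mul(-71, Pow(-3940, -1))) = Add(Rational(-2899, 1959), Mul(-71, Rational(-1, 3940))) = Add(Rational(-2899, 1959), Rational(71, 3940)) = Rational(-11282971, 7718460)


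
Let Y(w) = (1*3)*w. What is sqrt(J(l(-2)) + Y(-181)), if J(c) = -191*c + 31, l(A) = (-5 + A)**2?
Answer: I*sqrt(9871) ≈ 99.353*I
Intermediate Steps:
J(c) = 31 - 191*c
Y(w) = 3*w
sqrt(J(l(-2)) + Y(-181)) = sqrt((31 - 191*(-5 - 2)**2) + 3*(-181)) = sqrt((31 - 191*(-7)**2) - 543) = sqrt((31 - 191*49) - 543) = sqrt((31 - 9359) - 543) = sqrt(-9328 - 543) = sqrt(-9871) = I*sqrt(9871)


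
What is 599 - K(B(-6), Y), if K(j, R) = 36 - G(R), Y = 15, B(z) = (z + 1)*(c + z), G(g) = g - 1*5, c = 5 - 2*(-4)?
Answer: 573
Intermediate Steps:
c = 13 (c = 5 + 8 = 13)
G(g) = -5 + g (G(g) = g - 5 = -5 + g)
B(z) = (1 + z)*(13 + z) (B(z) = (z + 1)*(13 + z) = (1 + z)*(13 + z))
K(j, R) = 41 - R (K(j, R) = 36 - (-5 + R) = 36 + (5 - R) = 41 - R)
599 - K(B(-6), Y) = 599 - (41 - 1*15) = 599 - (41 - 15) = 599 - 1*26 = 599 - 26 = 573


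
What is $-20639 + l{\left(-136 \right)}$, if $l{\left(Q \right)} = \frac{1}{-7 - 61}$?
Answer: $- \frac{1403453}{68} \approx -20639.0$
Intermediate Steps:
$l{\left(Q \right)} = - \frac{1}{68}$ ($l{\left(Q \right)} = \frac{1}{-68} = - \frac{1}{68}$)
$-20639 + l{\left(-136 \right)} = -20639 - \frac{1}{68} = - \frac{1403453}{68}$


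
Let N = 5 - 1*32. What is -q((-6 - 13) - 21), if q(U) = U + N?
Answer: 67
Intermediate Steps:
N = -27 (N = 5 - 32 = -27)
q(U) = -27 + U (q(U) = U - 27 = -27 + U)
-q((-6 - 13) - 21) = -(-27 + ((-6 - 13) - 21)) = -(-27 + (-19 - 21)) = -(-27 - 40) = -1*(-67) = 67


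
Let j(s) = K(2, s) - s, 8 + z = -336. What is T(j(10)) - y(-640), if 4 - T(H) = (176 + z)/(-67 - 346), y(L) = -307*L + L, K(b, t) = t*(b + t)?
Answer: -11554348/59 ≈ -1.9584e+5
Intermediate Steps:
z = -344 (z = -8 - 336 = -344)
y(L) = -306*L
j(s) = -s + s*(2 + s) (j(s) = s*(2 + s) - s = -s + s*(2 + s))
T(H) = 212/59 (T(H) = 4 - (176 - 344)/(-67 - 346) = 4 - (-168)/(-413) = 4 - (-168)*(-1)/413 = 4 - 1*24/59 = 4 - 24/59 = 212/59)
T(j(10)) - y(-640) = 212/59 - (-306)*(-640) = 212/59 - 1*195840 = 212/59 - 195840 = -11554348/59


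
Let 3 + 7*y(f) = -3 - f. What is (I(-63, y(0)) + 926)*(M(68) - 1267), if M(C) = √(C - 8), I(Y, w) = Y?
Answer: -1093421 + 1726*√15 ≈ -1.0867e+6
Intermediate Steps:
y(f) = -6/7 - f/7 (y(f) = -3/7 + (-3 - f)/7 = -3/7 + (-3/7 - f/7) = -6/7 - f/7)
M(C) = √(-8 + C)
(I(-63, y(0)) + 926)*(M(68) - 1267) = (-63 + 926)*(√(-8 + 68) - 1267) = 863*(√60 - 1267) = 863*(2*√15 - 1267) = 863*(-1267 + 2*√15) = -1093421 + 1726*√15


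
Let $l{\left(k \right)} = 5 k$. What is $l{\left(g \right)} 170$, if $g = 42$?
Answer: $35700$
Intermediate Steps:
$l{\left(g \right)} 170 = 5 \cdot 42 \cdot 170 = 210 \cdot 170 = 35700$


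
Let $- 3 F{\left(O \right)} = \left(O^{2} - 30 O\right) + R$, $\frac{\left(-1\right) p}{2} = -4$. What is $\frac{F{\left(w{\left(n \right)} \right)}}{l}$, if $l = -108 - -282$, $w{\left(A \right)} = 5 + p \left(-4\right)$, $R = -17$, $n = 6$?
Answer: $- \frac{761}{261} \approx -2.9157$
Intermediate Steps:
$p = 8$ ($p = \left(-2\right) \left(-4\right) = 8$)
$w{\left(A \right)} = -27$ ($w{\left(A \right)} = 5 + 8 \left(-4\right) = 5 - 32 = -27$)
$F{\left(O \right)} = \frac{17}{3} + 10 O - \frac{O^{2}}{3}$ ($F{\left(O \right)} = - \frac{\left(O^{2} - 30 O\right) - 17}{3} = - \frac{-17 + O^{2} - 30 O}{3} = \frac{17}{3} + 10 O - \frac{O^{2}}{3}$)
$l = 174$ ($l = -108 + 282 = 174$)
$\frac{F{\left(w{\left(n \right)} \right)}}{l} = \frac{\frac{17}{3} + 10 \left(-27\right) - \frac{\left(-27\right)^{2}}{3}}{174} = \left(\frac{17}{3} - 270 - 243\right) \frac{1}{174} = \left(- \frac{1522}{3}\right) \frac{1}{174} = - \frac{761}{261}$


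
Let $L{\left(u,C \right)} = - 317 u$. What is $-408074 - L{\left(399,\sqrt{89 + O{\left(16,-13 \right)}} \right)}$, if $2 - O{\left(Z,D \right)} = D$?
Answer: $-281591$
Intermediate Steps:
$O{\left(Z,D \right)} = 2 - D$
$-408074 - L{\left(399,\sqrt{89 + O{\left(16,-13 \right)}} \right)} = -408074 - \left(-317\right) 399 = -408074 - -126483 = -408074 + 126483 = -281591$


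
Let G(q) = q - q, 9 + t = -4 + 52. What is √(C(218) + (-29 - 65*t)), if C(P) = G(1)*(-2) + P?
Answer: I*√2346 ≈ 48.436*I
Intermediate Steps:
t = 39 (t = -9 + (-4 + 52) = -9 + 48 = 39)
G(q) = 0
C(P) = P (C(P) = 0*(-2) + P = 0 + P = P)
√(C(218) + (-29 - 65*t)) = √(218 + (-29 - 65*39)) = √(218 + (-29 - 2535)) = √(218 - 2564) = √(-2346) = I*√2346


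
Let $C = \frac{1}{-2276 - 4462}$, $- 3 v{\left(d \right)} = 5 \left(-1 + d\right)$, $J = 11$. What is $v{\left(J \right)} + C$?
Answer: $- \frac{112301}{6738} \approx -16.667$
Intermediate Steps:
$v{\left(d \right)} = \frac{5}{3} - \frac{5 d}{3}$ ($v{\left(d \right)} = - \frac{5 \left(-1 + d\right)}{3} = - \frac{-5 + 5 d}{3} = \frac{5}{3} - \frac{5 d}{3}$)
$C = - \frac{1}{6738}$ ($C = \frac{1}{-6738} = - \frac{1}{6738} \approx -0.00014841$)
$v{\left(J \right)} + C = \left(\frac{5}{3} - \frac{55}{3}\right) - \frac{1}{6738} = - \frac{50}{3} - \frac{1}{6738} = - \frac{112301}{6738}$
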